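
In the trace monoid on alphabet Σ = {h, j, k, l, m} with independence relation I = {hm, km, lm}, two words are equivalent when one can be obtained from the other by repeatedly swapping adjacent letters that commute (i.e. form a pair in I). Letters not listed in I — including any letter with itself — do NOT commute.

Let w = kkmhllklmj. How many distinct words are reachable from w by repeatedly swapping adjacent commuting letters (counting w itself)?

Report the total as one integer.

36

#0=k has no predecessor
#1=k depends on [0:k]
#2=m has no predecessor
#3=h depends on [1:k]
#4=l depends on [3:h]
#5=l depends on [4:l]
#6=k depends on [5:l]
#7=l depends on [6:k]
#8=m depends on [2:m]
#9=j depends on [7:l, 8:m]
sources: [0:k, 2:m]
N(rest) = Σ N(rest − s) over sources s of rest; N(one piece) = 1:
  size 1 → [9]=1
  size 2 → [7,9]=1  [8,9]=1
  size 3 → [2,8,9]=1  [6,7,9]=1  [7,8,9]=2
  size 4 → [2,7,8,9]=3  [5,6,7,9]=1  [6,7,8,9]=3
  size 5 → [2,6,7,8,9]=6  [4,5,6,7,9]=1  [5,6,7,8,9]=4
  size 6 → [2,5,6,7,8,9]=10  [3,4,5,6,7,9]=1  [4,5,6,7,8,9]=5
  size 7 → [1,3,4,5,6,7,9]=1  [2,4,5,6,7,8,9]=15  [3,4,5,6,7,8,9]=6
  size 8 → [0,1,3,4,5,6,7,9]=1  [1,3,4,5,6,7,8,9]=7  [2,3,4,5,6,7,8,9]=21
  first=0(k) contributes 28
  first=2(m) contributes 8
|[w]| = 36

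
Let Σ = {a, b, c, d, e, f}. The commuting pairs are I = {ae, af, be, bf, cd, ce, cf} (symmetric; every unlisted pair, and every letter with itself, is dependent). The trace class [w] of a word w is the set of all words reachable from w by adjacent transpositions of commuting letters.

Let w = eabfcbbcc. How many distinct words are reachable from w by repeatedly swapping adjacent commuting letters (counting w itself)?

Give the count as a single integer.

36

#0=e has no predecessor
#1=a has no predecessor
#2=b depends on [1:a]
#3=f depends on [0:e]
#4=c depends on [2:b]
#5=b depends on [4:c]
#6=b depends on [5:b]
#7=c depends on [6:b]
#8=c depends on [7:c]
sources: [0:e, 1:a]
N(rest) = Σ N(rest − s) over sources s of rest; N(one piece) = 1:
  size 1 → [3]=1  [8]=1
  size 2 → [0,3]=1  [3,8]=2  [7,8]=1
  size 3 → [0,3,8]=3  [3,7,8]=3  [6,7,8]=1
  size 4 → [0,3,7,8]=6  [3,6,7,8]=4  [5,6,7,8]=1
  size 5 → [0,3,6,7,8]=10  [3,5,6,7,8]=5  [4,5,6,7,8]=1
  size 6 → [0,3,5,6,7,8]=15  [2,4,5,6,7,8]=1  [3,4,5,6,7,8]=6
  size 7 → [0,3,4,5,6,7,8]=21  [1,2,4,5,6,7,8]=1  [2,3,4,5,6,7,8]=7
  first=0(e) contributes 8
  first=1(a) contributes 28
|[w]| = 36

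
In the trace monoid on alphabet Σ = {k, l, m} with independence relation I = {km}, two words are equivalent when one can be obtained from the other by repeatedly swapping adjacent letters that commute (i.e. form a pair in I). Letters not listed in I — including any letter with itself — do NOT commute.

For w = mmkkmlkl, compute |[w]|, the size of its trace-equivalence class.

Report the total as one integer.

10

drop 0:m onto floor
drop 1:m onto {0:m}
drop 2:k onto floor
drop 3:k onto {2:k}
drop 4:m onto {1:m}
drop 5:l onto {3:k, 4:m}
drop 6:k onto {5:l}
drop 7:l onto {6:k}
ground layer = {0:m, 2:k}
drop-orders for the pieces not yet dropped (sum over which currently-grounded one goes next):
  1 to go: {7} 1
  2 to go: {6,7} 1
  3 to go: {5,6,7} 1
  4 to go: {3,5,6,7} 1  {4,5,6,7} 1
  5 to go: {1,4,5,6,7} 1  {2,3,5,6,7} 1  {3,4,5,6,7} 2
  6 to go: {0,1,4,5,6,7} 1  {1,3,4,5,6,7} 3  {2,3,4,5,6,7} 3
  if 0:m drops first: 6 orders
  if 2:k drops first: 4 orders
heap linearizations: 10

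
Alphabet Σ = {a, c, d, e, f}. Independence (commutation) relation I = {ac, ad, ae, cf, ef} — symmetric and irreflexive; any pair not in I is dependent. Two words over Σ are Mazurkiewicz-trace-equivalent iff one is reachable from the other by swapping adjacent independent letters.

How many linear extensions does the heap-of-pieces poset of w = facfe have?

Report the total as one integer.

drop 0:f onto floor
drop 1:a onto {0:f}
drop 2:c onto floor
drop 3:f onto {1:a}
drop 4:e onto {2:c}
ground layer = {0:f, 2:c}
drop-orders for the pieces not yet dropped (sum over which currently-grounded one goes next):
  1 to go: {3} 1  {4} 1
  2 to go: {1,3} 1  {2,4} 1  {3,4} 2
  3 to go: {0,1,3} 1  {1,3,4} 3  {2,3,4} 3
  if 0:f drops first: 6 orders
  if 2:c drops first: 4 orders
heap linearizations: 10

10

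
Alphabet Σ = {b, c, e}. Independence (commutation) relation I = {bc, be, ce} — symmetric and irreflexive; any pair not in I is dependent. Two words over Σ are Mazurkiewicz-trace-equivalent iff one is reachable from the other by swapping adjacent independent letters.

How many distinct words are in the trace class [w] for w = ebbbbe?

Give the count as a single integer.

15

#0=e has no predecessor
#1=b has no predecessor
#2=b depends on [1:b]
#3=b depends on [2:b]
#4=b depends on [3:b]
#5=e depends on [0:e]
sources: [0:e, 1:b]
N(rest) = Σ N(rest − s) over sources s of rest; N(one piece) = 1:
  size 1 → [4]=1  [5]=1
  size 2 → [0,5]=1  [3,4]=1  [4,5]=2
  size 3 → [0,4,5]=3  [2,3,4]=1  [3,4,5]=3
  size 4 → [0,3,4,5]=6  [1,2,3,4]=1  [2,3,4,5]=4
  first=0(e) contributes 5
  first=1(b) contributes 10
|[w]| = 15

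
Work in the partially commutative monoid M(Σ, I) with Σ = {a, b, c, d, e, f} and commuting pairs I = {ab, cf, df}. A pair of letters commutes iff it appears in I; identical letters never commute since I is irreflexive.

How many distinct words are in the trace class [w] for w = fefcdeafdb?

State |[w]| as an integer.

6

0(f) covers ∅
1(e) covers 0:f
2(f) covers 1:e
3(c) covers 1:e
4(d) covers 3:c
5(e) covers 2:f, 4:d
6(a) covers 5:e
7(f) covers 6:a
8(d) covers 6:a
9(b) covers 7:f, 8:d
floor of heap: 0:f
completions by unplaced set U, small U first (add the entries for U minus each lowest piece of U):
  |U|=1: {9}:1
  |U|=2: {7,9}:1  {8,9}:1
  |U|=3: {7,8,9}:2
  |U|=4: {6,7,8,9}:2
  |U|=5: {5,6,7,8,9}:2
  |U|=6: {2,5,6,7,8,9}:2  {4,5,6,7,8,9}:2
  |U|=7: {2,4,5,6,7,8,9}:4  {3,4,5,6,7,8,9}:2
  |U|=8: {2,3,4,5,6,7,8,9}:6
  start at 0(f): 6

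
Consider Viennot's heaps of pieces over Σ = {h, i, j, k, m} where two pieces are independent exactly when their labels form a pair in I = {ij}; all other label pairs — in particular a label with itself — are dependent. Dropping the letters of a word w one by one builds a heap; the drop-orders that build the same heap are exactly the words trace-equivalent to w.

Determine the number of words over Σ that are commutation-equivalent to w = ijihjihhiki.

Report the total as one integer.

piece 0:i — minimal
piece 1:j — minimal
piece 2:i rests on {0:i}
piece 3:h rests on {1:j, 2:i}
piece 4:j rests on {3:h}
piece 5:i rests on {3:h}
piece 6:h rests on {4:j, 5:i}
piece 7:h rests on {6:h}
piece 8:i rests on {7:h}
piece 9:k rests on {8:i}
piece 10:i rests on {9:k}
minimal pieces: {0:i, 1:j}
ways to finish when only these pieces remain (= sum over removing one remaining piece with nothing left below it):
  1 left: {10}→1
  2 left: {9,10}→1
  3 left: {8,9,10}→1
  4 left: {7,8,9,10}→1
  5 left: {6,7,8,9,10}→1
  6 left: {4,6,7,8,9,10}→1  {5,6,7,8,9,10}→1
  7 left: {4,5,6,7,8,9,10}→2
  8 left: {3,4,5,6,7,8,9,10}→2
  9 left: {1,3,4,5,6,7,8,9,10}→2  {2,3,4,5,6,7,8,9,10}→2
  placing 0:i first → 4 extensions
  placing 1:j first → 2 extensions
total linear extensions = 6

6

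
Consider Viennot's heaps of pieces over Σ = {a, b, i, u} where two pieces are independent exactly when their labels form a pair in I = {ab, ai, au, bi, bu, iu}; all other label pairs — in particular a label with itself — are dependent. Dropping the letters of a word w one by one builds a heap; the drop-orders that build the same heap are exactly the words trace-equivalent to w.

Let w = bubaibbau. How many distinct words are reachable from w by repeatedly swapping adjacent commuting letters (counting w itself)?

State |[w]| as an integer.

0(b) covers ∅
1(u) covers ∅
2(b) covers 0:b
3(a) covers ∅
4(i) covers ∅
5(b) covers 2:b
6(b) covers 5:b
7(a) covers 3:a
8(u) covers 1:u
floor of heap: 0:b, 1:u, 3:a, 4:i
completions by unplaced set U, small U first (add the entries for U minus each lowest piece of U):
  |U|=1: {4}:1  {6}:1  {7}:1  {8}:1
  |U|=2: {1,8}:1  {3,7}:1  {4,6}:2  {4,7}:2  {4,8}:2  {5,6}:1  {6,7}:2  {6,8}:2  {7,8}:2
  |U|=3: {1,4,8}:3  {1,6,8}:3  {1,7,8}:3  {2,5,6}:1  {3,4,7}:3  {3,6,7}:3  {3,7,8}:3  {4,5,6}:3  {4,6,7}:6  {4,6,8}:6  {4,7,8}:6  {5,6,7}:3  {5,6,8}:3  {6,7,8}:6
  |U|=4: {0,2,5,6}:1  {1,3,7,8}:6  {1,4,6,8}:12  {1,4,7,8}:12  {1,5,6,8}:6  {1,6,7,8}:12  {2,4,5,6}:4  {2,5,6,7}:4  {2,5,6,8}:4  {3,4,6,7}:12  {3,4,7,8}:12  {3,5,6,7}:6  {3,6,7,8}:12  {4,5,6,7}:12  {4,5,6,8}:12  {4,6,7,8}:24  {5,6,7,8}:12
  |U|=5: {0,2,4,5,6}:5  {0,2,5,6,7}:5  {0,2,5,6,8}:5  {1,2,5,6,8}:10  {1,3,4,7,8}:30  {1,3,6,7,8}:30  {1,4,5,6,8}:30  {1,4,6,7,8}:60  {1,5,6,7,8}:30  {2,3,5,6,7}:10  {2,4,5,6,7}:20  {2,4,5,6,8}:20  {2,5,6,7,8}:20  {3,4,5,6,7}:30  {3,4,6,7,8}:60  {3,5,6,7,8}:30  {4,5,6,7,8}:60
  |U|=6: {0,1,2,5,6,8}:15  {0,2,3,5,6,7}:15  {0,2,4,5,6,7}:30  {0,2,4,5,6,8}:30  {0,2,5,6,7,8}:30  {1,2,4,5,6,8}:60  {1,2,5,6,7,8}:60  {1,3,4,6,7,8}:180  {1,3,5,6,7,8}:90  {1,4,5,6,7,8}:180  {2,3,4,5,6,7}:60  {2,3,5,6,7,8}:60  {2,4,5,6,7,8}:120  {3,4,5,6,7,8}:180
  |U|=7: {0,1,2,4,5,6,8}:105  {0,1,2,5,6,7,8}:105  {0,2,3,4,5,6,7}:105  {0,2,3,5,6,7,8}:105  {0,2,4,5,6,7,8}:210  {1,2,3,5,6,7,8}:210  {1,2,4,5,6,7,8}:420  {1,3,4,5,6,7,8}:630  {2,3,4,5,6,7,8}:420
  start at 0(b): 1680
  start at 1(u): 840
  start at 3(a): 840
  start at 4(i): 420
sum over floor = 3780

3780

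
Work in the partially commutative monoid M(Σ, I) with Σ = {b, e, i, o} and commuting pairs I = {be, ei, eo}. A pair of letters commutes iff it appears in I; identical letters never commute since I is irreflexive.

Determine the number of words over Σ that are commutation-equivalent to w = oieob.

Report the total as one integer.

5

0(o) covers ∅
1(i) covers 0:o
2(e) covers ∅
3(o) covers 1:i
4(b) covers 3:o
floor of heap: 0:o, 2:e
completions by unplaced set U, small U first (add the entries for U minus each lowest piece of U):
  |U|=1: {2}:1  {4}:1
  |U|=2: {2,4}:2  {3,4}:1
  |U|=3: {1,3,4}:1  {2,3,4}:3
  start at 0(o): 4
  start at 2(e): 1
sum over floor = 5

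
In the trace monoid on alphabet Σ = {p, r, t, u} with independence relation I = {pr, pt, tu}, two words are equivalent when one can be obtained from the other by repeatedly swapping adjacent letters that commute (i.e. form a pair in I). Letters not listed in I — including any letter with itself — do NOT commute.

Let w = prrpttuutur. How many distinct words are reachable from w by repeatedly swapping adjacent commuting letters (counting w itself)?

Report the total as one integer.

drop 0:p onto floor
drop 1:r onto floor
drop 2:r onto {1:r}
drop 3:p onto {0:p}
drop 4:t onto {2:r}
drop 5:t onto {4:t}
drop 6:u onto {2:r, 3:p}
drop 7:u onto {6:u}
drop 8:t onto {5:t}
drop 9:u onto {7:u}
drop 10:r onto {8:t, 9:u}
ground layer = {0:p, 1:r}
drop-orders for the pieces not yet dropped (sum over which currently-grounded one goes next):
  1 to go: {10} 1
  2 to go: {8,10} 1  {9,10} 1
  3 to go: {5,8,10} 1  {7,9,10} 1  {8,9,10} 2
  4 to go: {4,5,8,10} 1  {5,8,9,10} 3  {6,7,9,10} 1  {7,8,9,10} 3
  5 to go: {3,6,7,9,10} 1  {4,5,8,9,10} 4  {5,7,8,9,10} 6  {6,7,8,9,10} 4
  6 to go: {0,3,6,7,9,10} 1  {3,6,7,8,9,10} 5  {4,5,7,8,9,10} 10  {5,6,7,8,9,10} 10
  7 to go: {0,3,6,7,8,9,10} 6  {3,5,6,7,8,9,10} 15  {4,5,6,7,8,9,10} 20
  8 to go: {0,3,5,6,7,8,9,10} 21  {2,4,5,6,7,8,9,10} 20  {3,4,5,6,7,8,9,10} 35
  9 to go: {0,3,4,5,6,7,8,9,10} 56  {1,2,4,5,6,7,8,9,10} 20  {2,3,4,5,6,7,8,9,10} 55
  if 0:p drops first: 75 orders
  if 1:r drops first: 111 orders
heap linearizations: 186

186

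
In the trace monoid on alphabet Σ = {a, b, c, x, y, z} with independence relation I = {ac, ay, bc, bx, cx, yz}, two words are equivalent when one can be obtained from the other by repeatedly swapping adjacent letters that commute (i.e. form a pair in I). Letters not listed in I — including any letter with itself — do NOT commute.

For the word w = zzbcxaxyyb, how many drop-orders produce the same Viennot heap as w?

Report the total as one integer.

#0=z has no predecessor
#1=z depends on [0:z]
#2=b depends on [1:z]
#3=c depends on [1:z]
#4=x depends on [1:z]
#5=a depends on [2:b, 4:x]
#6=x depends on [5:a]
#7=y depends on [3:c, 6:x]
#8=y depends on [7:y]
#9=b depends on [8:y]
sources: [0:z]
N(rest) = Σ N(rest − s) over sources s of rest; N(one piece) = 1:
  size 1 → [9]=1
  size 2 → [8,9]=1
  size 3 → [7,8,9]=1
  size 4 → [3,7,8,9]=1  [6,7,8,9]=1
  size 5 → [3,6,7,8,9]=2  [5,6,7,8,9]=1
  size 6 → [2,5,6,7,8,9]=1  [3,5,6,7,8,9]=3  [4,5,6,7,8,9]=1
  size 7 → [2,3,5,6,7,8,9]=4  [2,4,5,6,7,8,9]=2  [3,4,5,6,7,8,9]=4
  size 8 → [2,3,4,5,6,7,8,9]=10
  first=0(z) contributes 10

10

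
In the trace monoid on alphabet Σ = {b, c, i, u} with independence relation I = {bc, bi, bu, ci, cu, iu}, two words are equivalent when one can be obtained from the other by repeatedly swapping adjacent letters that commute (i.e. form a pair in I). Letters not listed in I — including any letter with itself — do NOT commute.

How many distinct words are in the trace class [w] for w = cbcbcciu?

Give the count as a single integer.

840

0(c) covers ∅
1(b) covers ∅
2(c) covers 0:c
3(b) covers 1:b
4(c) covers 2:c
5(c) covers 4:c
6(i) covers ∅
7(u) covers ∅
floor of heap: 0:c, 1:b, 6:i, 7:u
completions by unplaced set U, small U first (add the entries for U minus each lowest piece of U):
  |U|=1: {3}:1  {5}:1  {6}:1  {7}:1
  |U|=2: {1,3}:1  {3,5}:2  {3,6}:2  {3,7}:2  {4,5}:1  {5,6}:2  {5,7}:2  {6,7}:2
  |U|=3: {1,3,5}:3  {1,3,6}:3  {1,3,7}:3  {2,4,5}:1  {3,4,5}:3  {3,5,6}:6  {3,5,7}:6  {3,6,7}:6  {4,5,6}:3  {4,5,7}:3  {5,6,7}:6
  |U|=4: {0,2,4,5}:1  {1,3,4,5}:6  {1,3,5,6}:12  {1,3,5,7}:12  {1,3,6,7}:12  {2,3,4,5}:4  {2,4,5,6}:4  {2,4,5,7}:4  {3,4,5,6}:12  {3,4,5,7}:12  {3,5,6,7}:24  {4,5,6,7}:12
  |U|=5: {0,2,3,4,5}:5  {0,2,4,5,6}:5  {0,2,4,5,7}:5  {1,2,3,4,5}:10  {1,3,4,5,6}:30  {1,3,4,5,7}:30  {1,3,5,6,7}:60  {2,3,4,5,6}:20  {2,3,4,5,7}:20  {2,4,5,6,7}:20  {3,4,5,6,7}:60
  |U|=6: {0,1,2,3,4,5}:15  {0,2,3,4,5,6}:30  {0,2,3,4,5,7}:30  {0,2,4,5,6,7}:30  {1,2,3,4,5,6}:60  {1,2,3,4,5,7}:60  {1,3,4,5,6,7}:180  {2,3,4,5,6,7}:120
  start at 0(c): 420
  start at 1(b): 210
  start at 6(i): 105
  start at 7(u): 105
sum over floor = 840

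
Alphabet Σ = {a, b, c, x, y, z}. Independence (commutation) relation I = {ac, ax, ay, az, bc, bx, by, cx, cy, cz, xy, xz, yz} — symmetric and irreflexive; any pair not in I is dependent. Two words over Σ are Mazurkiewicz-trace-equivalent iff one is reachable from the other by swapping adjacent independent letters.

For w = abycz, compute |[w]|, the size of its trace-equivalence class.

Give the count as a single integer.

20

drop 0:a onto floor
drop 1:b onto {0:a}
drop 2:y onto floor
drop 3:c onto floor
drop 4:z onto {1:b}
ground layer = {0:a, 2:y, 3:c}
drop-orders for the pieces not yet dropped (sum over which currently-grounded one goes next):
  1 to go: {2} 1  {3} 1  {4} 1
  2 to go: {1,4} 1  {2,3} 2  {2,4} 2  {3,4} 2
  3 to go: {0,1,4} 1  {1,2,4} 3  {1,3,4} 3  {2,3,4} 6
  if 0:a drops first: 12 orders
  if 2:y drops first: 4 orders
  if 3:c drops first: 4 orders
heap linearizations: 20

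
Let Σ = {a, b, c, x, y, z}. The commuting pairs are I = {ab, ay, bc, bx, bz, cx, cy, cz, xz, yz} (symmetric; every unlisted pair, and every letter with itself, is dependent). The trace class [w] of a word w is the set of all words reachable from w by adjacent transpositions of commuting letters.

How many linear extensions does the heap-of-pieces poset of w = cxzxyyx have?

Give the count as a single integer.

#0=c has no predecessor
#1=x has no predecessor
#2=z has no predecessor
#3=x depends on [1:x]
#4=y depends on [3:x]
#5=y depends on [4:y]
#6=x depends on [5:y]
sources: [0:c, 1:x, 2:z]
N(rest) = Σ N(rest − s) over sources s of rest; N(one piece) = 1:
  size 1 → [0]=1  [2]=1  [6]=1
  size 2 → [0,2]=2  [0,6]=2  [2,6]=2  [5,6]=1
  size 3 → [0,2,6]=6  [0,5,6]=3  [2,5,6]=3  [4,5,6]=1
  size 4 → [0,2,5,6]=12  [0,4,5,6]=4  [2,4,5,6]=4  [3,4,5,6]=1
  size 5 → [0,2,4,5,6]=20  [0,3,4,5,6]=5  [1,3,4,5,6]=1  [2,3,4,5,6]=5
  first=0(c) contributes 6
  first=1(x) contributes 30
  first=2(z) contributes 6
|[w]| = 42

42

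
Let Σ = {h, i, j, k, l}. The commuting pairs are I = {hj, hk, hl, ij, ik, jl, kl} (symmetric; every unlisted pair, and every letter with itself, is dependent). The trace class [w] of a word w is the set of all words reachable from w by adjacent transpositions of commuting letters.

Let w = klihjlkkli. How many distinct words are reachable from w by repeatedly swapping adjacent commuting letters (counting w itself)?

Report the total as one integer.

piece 0:k — minimal
piece 1:l — minimal
piece 2:i rests on {1:l}
piece 3:h rests on {2:i}
piece 4:j rests on {0:k}
piece 5:l rests on {2:i}
piece 6:k rests on {4:j}
piece 7:k rests on {6:k}
piece 8:l rests on {5:l}
piece 9:i rests on {3:h, 8:l}
minimal pieces: {0:k, 1:l}
ways to finish when only these pieces remain (= sum over removing one remaining piece with nothing left below it):
  1 left: {7}→1  {9}→1
  2 left: {3,9}→1  {6,7}→1  {7,9}→2  {8,9}→1
  3 left: {3,7,9}→3  {3,8,9}→2  {4,6,7}→1  {5,8,9}→1  {6,7,9}→3  {7,8,9}→3
  4 left: {0,4,6,7}→1  {3,5,8,9}→3  {3,6,7,9}→6  {3,7,8,9}→8  {4,6,7,9}→4  {5,7,8,9}→4  {6,7,8,9}→6
  5 left: {0,4,6,7,9}→5  {2,3,5,8,9}→3  {3,4,6,7,9}→10  {3,5,7,8,9}→15  {3,6,7,8,9}→20  {4,6,7,8,9}→10  {5,6,7,8,9}→10
  6 left: {0,3,4,6,7,9}→15  {0,4,6,7,8,9}→15  {1,2,3,5,8,9}→3  {2,3,5,7,8,9}→18  {3,4,6,7,8,9}→40  {3,5,6,7,8,9}→45  {4,5,6,7,8,9}→20
  7 left: {0,3,4,6,7,8,9}→70  {0,4,5,6,7,8,9}→35  {1,2,3,5,7,8,9}→21  {2,3,5,6,7,8,9}→63  {3,4,5,6,7,8,9}→105
  8 left: {0,3,4,5,6,7,8,9}→210  {1,2,3,5,6,7,8,9}→84  {2,3,4,5,6,7,8,9}→168
  placing 0:k first → 252 extensions
  placing 1:l first → 378 extensions
total linear extensions = 630

630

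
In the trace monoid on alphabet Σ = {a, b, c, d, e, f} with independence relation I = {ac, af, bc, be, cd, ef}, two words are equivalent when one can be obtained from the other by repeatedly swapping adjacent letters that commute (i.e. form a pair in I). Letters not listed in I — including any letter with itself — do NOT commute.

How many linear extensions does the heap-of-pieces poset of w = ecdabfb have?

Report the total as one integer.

4

#0=e has no predecessor
#1=c depends on [0:e]
#2=d depends on [0:e]
#3=a depends on [2:d]
#4=b depends on [3:a]
#5=f depends on [1:c, 4:b]
#6=b depends on [5:f]
sources: [0:e]
N(rest) = Σ N(rest − s) over sources s of rest; N(one piece) = 1:
  size 1 → [6]=1
  size 2 → [5,6]=1
  size 3 → [1,5,6]=1  [4,5,6]=1
  size 4 → [1,4,5,6]=2  [3,4,5,6]=1
  size 5 → [1,3,4,5,6]=3  [2,3,4,5,6]=1
  first=0(e) contributes 4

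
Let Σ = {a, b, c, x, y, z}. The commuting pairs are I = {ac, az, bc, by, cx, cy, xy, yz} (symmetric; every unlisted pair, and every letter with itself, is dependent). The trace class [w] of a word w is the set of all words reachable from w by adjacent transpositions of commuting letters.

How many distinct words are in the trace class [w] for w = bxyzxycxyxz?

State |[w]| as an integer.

660

piece 0:b — minimal
piece 1:x rests on {0:b}
piece 2:y — minimal
piece 3:z rests on {1:x}
piece 4:x rests on {3:z}
piece 5:y rests on {2:y}
piece 6:c rests on {3:z}
piece 7:x rests on {4:x}
piece 8:y rests on {5:y}
piece 9:x rests on {7:x}
piece 10:z rests on {6:c, 9:x}
minimal pieces: {0:b, 2:y}
ways to finish when only these pieces remain (= sum over removing one remaining piece with nothing left below it):
  1 left: {8}→1  {10}→1
  2 left: {5,8}→1  {6,10}→1  {8,10}→2  {9,10}→1
  3 left: {2,5,8}→1  {5,8,10}→3  {6,8,10}→3  {6,9,10}→2  {7,9,10}→1  {8,9,10}→3
  4 left: {2,5,8,10}→4  {4,7,9,10}→1  {5,6,8,10}→6  {5,8,9,10}→6  {6,7,9,10}→3  {6,8,9,10}→8  {7,8,9,10}→4
  5 left: {2,5,6,8,10}→10  {2,5,8,9,10}→10  {4,6,7,9,10}→4  {4,7,8,9,10}→5  {5,6,8,9,10}→20  {5,7,8,9,10}→10  {6,7,8,9,10}→15
  6 left: {2,5,6,8,9,10}→40  {2,5,7,8,9,10}→20  {3,4,6,7,9,10}→4  {4,5,7,8,9,10}→15  {4,6,7,8,9,10}→24  {5,6,7,8,9,10}→45
  7 left: {1,3,4,6,7,9,10}→4  {2,4,5,7,8,9,10}→35  {2,5,6,7,8,9,10}→105  {3,4,6,7,8,9,10}→28  {4,5,6,7,8,9,10}→84
  8 left: {0,1,3,4,6,7,9,10}→4  {1,3,4,6,7,8,9,10}→32  {2,4,5,6,7,8,9,10}→224  {3,4,5,6,7,8,9,10}→112
  9 left: {0,1,3,4,6,7,8,9,10}→36  {1,3,4,5,6,7,8,9,10}→144  {2,3,4,5,6,7,8,9,10}→336
  placing 0:b first → 480 extensions
  placing 2:y first → 180 extensions
total linear extensions = 660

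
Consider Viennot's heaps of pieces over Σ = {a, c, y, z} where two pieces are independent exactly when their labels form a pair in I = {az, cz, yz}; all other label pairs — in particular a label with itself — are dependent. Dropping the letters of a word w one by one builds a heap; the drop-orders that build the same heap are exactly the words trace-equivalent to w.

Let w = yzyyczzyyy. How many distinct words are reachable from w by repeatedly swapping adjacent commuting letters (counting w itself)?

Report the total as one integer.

piece 0:y — minimal
piece 1:z — minimal
piece 2:y rests on {0:y}
piece 3:y rests on {2:y}
piece 4:c rests on {3:y}
piece 5:z rests on {1:z}
piece 6:z rests on {5:z}
piece 7:y rests on {4:c}
piece 8:y rests on {7:y}
piece 9:y rests on {8:y}
minimal pieces: {0:y, 1:z}
ways to finish when only these pieces remain (= sum over removing one remaining piece with nothing left below it):
  1 left: {6}→1  {9}→1
  2 left: {5,6}→1  {6,9}→2  {8,9}→1
  3 left: {1,5,6}→1  {5,6,9}→3  {6,8,9}→3  {7,8,9}→1
  4 left: {1,5,6,9}→4  {4,7,8,9}→1  {5,6,8,9}→6  {6,7,8,9}→4
  5 left: {1,5,6,8,9}→10  {3,4,7,8,9}→1  {4,6,7,8,9}→5  {5,6,7,8,9}→10
  6 left: {1,5,6,7,8,9}→20  {2,3,4,7,8,9}→1  {3,4,6,7,8,9}→6  {4,5,6,7,8,9}→15
  7 left: {0,2,3,4,7,8,9}→1  {1,4,5,6,7,8,9}→35  {2,3,4,6,7,8,9}→7  {3,4,5,6,7,8,9}→21
  8 left: {0,2,3,4,6,7,8,9}→8  {1,3,4,5,6,7,8,9}→56  {2,3,4,5,6,7,8,9}→28
  placing 0:y first → 84 extensions
  placing 1:z first → 36 extensions
total linear extensions = 120

120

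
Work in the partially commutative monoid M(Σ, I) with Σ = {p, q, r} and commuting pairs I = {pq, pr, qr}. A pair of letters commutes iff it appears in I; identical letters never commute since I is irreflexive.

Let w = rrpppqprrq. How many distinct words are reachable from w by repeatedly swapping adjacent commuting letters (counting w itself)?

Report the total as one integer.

3150

0(r) covers ∅
1(r) covers 0:r
2(p) covers ∅
3(p) covers 2:p
4(p) covers 3:p
5(q) covers ∅
6(p) covers 4:p
7(r) covers 1:r
8(r) covers 7:r
9(q) covers 5:q
floor of heap: 0:r, 2:p, 5:q
completions by unplaced set U, small U first (add the entries for U minus each lowest piece of U):
  |U|=1: {6}:1  {8}:1  {9}:1
  |U|=2: {4,6}:1  {5,9}:1  {6,8}:2  {6,9}:2  {7,8}:1  {8,9}:2
  |U|=3: {1,7,8}:1  {3,4,6}:1  {4,6,8}:3  {4,6,9}:3  {5,6,9}:3  {5,8,9}:3  {6,7,8}:3  {6,8,9}:6  {7,8,9}:3
  |U|=4: {0,1,7,8}:1  {1,6,7,8}:4  {1,7,8,9}:4  {2,3,4,6}:1  {3,4,6,8}:4  {3,4,6,9}:4  {4,5,6,9}:6  {4,6,7,8}:6  {4,6,8,9}:12  {5,6,8,9}:12  {5,7,8,9}:6  {6,7,8,9}:12
  |U|=5: {0,1,6,7,8}:5  {0,1,7,8,9}:5  {1,4,6,7,8}:10  {1,5,7,8,9}:10  {1,6,7,8,9}:20  {2,3,4,6,8}:5  {2,3,4,6,9}:5  {3,4,5,6,9}:10  {3,4,6,7,8}:10  {3,4,6,8,9}:20  {4,5,6,8,9}:30  {4,6,7,8,9}:30  {5,6,7,8,9}:30
  |U|=6: {0,1,4,6,7,8}:15  {0,1,5,7,8,9}:15  {0,1,6,7,8,9}:30  {1,3,4,6,7,8}:20  {1,4,6,7,8,9}:60  {1,5,6,7,8,9}:60  {2,3,4,5,6,9}:15  {2,3,4,6,7,8}:15  {2,3,4,6,8,9}:30  {3,4,5,6,8,9}:60  {3,4,6,7,8,9}:60  {4,5,6,7,8,9}:90
  |U|=7: {0,1,3,4,6,7,8}:35  {0,1,4,6,7,8,9}:105  {0,1,5,6,7,8,9}:105  {1,2,3,4,6,7,8}:35  {1,3,4,6,7,8,9}:140  {1,4,5,6,7,8,9}:210  {2,3,4,5,6,8,9}:105  {2,3,4,6,7,8,9}:105  {3,4,5,6,7,8,9}:210
  |U|=8: {0,1,2,3,4,6,7,8}:70  {0,1,3,4,6,7,8,9}:280  {0,1,4,5,6,7,8,9}:420  {1,2,3,4,6,7,8,9}:280  {1,3,4,5,6,7,8,9}:560  {2,3,4,5,6,7,8,9}:420
  start at 0(r): 1260
  start at 2(p): 1260
  start at 5(q): 630
sum over floor = 3150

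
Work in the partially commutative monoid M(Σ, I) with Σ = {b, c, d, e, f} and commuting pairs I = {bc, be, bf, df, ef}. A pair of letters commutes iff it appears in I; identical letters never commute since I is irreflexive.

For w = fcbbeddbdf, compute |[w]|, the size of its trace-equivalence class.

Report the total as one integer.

70

drop 0:f onto floor
drop 1:c onto {0:f}
drop 2:b onto floor
drop 3:b onto {2:b}
drop 4:e onto {1:c}
drop 5:d onto {3:b, 4:e}
drop 6:d onto {5:d}
drop 7:b onto {6:d}
drop 8:d onto {7:b}
drop 9:f onto {1:c}
ground layer = {0:f, 2:b}
drop-orders for the pieces not yet dropped (sum over which currently-grounded one goes next):
  1 to go: {8} 1  {9} 1
  2 to go: {7,8} 1  {8,9} 2
  3 to go: {6,7,8} 1  {7,8,9} 3
  4 to go: {5,6,7,8} 1  {6,7,8,9} 4
  5 to go: {3,5,6,7,8} 1  {4,5,6,7,8} 1  {5,6,7,8,9} 5
  6 to go: {2,3,5,6,7,8} 1  {3,4,5,6,7,8} 2  {3,5,6,7,8,9} 6  {4,5,6,7,8,9} 6
  7 to go: {1,4,5,6,7,8,9} 6  {2,3,4,5,6,7,8} 3  {2,3,5,6,7,8,9} 7  {3,4,5,6,7,8,9} 14
  8 to go: {0,1,4,5,6,7,8,9} 6  {1,3,4,5,6,7,8,9} 20  {2,3,4,5,6,7,8,9} 24
  if 0:f drops first: 44 orders
  if 2:b drops first: 26 orders
heap linearizations: 70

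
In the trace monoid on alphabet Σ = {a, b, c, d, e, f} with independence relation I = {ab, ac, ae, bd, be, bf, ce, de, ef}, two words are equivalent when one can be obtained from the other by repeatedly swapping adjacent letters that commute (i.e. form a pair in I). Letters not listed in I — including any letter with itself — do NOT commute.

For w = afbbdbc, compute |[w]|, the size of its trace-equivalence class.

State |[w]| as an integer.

20

piece 0:a — minimal
piece 1:f rests on {0:a}
piece 2:b — minimal
piece 3:b rests on {2:b}
piece 4:d rests on {1:f}
piece 5:b rests on {3:b}
piece 6:c rests on {4:d, 5:b}
minimal pieces: {0:a, 2:b}
ways to finish when only these pieces remain (= sum over removing one remaining piece with nothing left below it):
  1 left: {6}→1
  2 left: {4,6}→1  {5,6}→1
  3 left: {1,4,6}→1  {3,5,6}→1  {4,5,6}→2
  4 left: {0,1,4,6}→1  {1,4,5,6}→3  {2,3,5,6}→1  {3,4,5,6}→3
  5 left: {0,1,4,5,6}→4  {1,3,4,5,6}→6  {2,3,4,5,6}→4
  placing 0:a first → 10 extensions
  placing 2:b first → 10 extensions
total linear extensions = 20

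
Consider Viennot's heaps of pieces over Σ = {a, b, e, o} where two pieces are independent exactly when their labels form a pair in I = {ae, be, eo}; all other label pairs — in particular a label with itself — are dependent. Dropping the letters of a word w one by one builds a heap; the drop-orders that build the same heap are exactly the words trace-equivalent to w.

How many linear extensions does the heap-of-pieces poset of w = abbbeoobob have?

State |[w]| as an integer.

10

piece 0:a — minimal
piece 1:b rests on {0:a}
piece 2:b rests on {1:b}
piece 3:b rests on {2:b}
piece 4:e — minimal
piece 5:o rests on {3:b}
piece 6:o rests on {5:o}
piece 7:b rests on {6:o}
piece 8:o rests on {7:b}
piece 9:b rests on {8:o}
minimal pieces: {0:a, 4:e}
ways to finish when only these pieces remain (= sum over removing one remaining piece with nothing left below it):
  1 left: {4}→1  {9}→1
  2 left: {4,9}→2  {8,9}→1
  3 left: {4,8,9}→3  {7,8,9}→1
  4 left: {4,7,8,9}→4  {6,7,8,9}→1
  5 left: {4,6,7,8,9}→5  {5,6,7,8,9}→1
  6 left: {3,5,6,7,8,9}→1  {4,5,6,7,8,9}→6
  7 left: {2,3,5,6,7,8,9}→1  {3,4,5,6,7,8,9}→7
  8 left: {1,2,3,5,6,7,8,9}→1  {2,3,4,5,6,7,8,9}→8
  placing 0:a first → 9 extensions
  placing 4:e first → 1 extensions
total linear extensions = 10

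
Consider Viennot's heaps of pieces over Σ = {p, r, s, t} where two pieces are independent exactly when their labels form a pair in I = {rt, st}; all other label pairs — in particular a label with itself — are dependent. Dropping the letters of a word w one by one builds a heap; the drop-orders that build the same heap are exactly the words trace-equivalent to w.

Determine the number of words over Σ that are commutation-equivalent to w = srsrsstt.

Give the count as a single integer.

28

drop 0:s onto floor
drop 1:r onto {0:s}
drop 2:s onto {1:r}
drop 3:r onto {2:s}
drop 4:s onto {3:r}
drop 5:s onto {4:s}
drop 6:t onto floor
drop 7:t onto {6:t}
ground layer = {0:s, 6:t}
drop-orders for the pieces not yet dropped (sum over which currently-grounded one goes next):
  1 to go: {5} 1  {7} 1
  2 to go: {4,5} 1  {5,7} 2  {6,7} 1
  3 to go: {3,4,5} 1  {4,5,7} 3  {5,6,7} 3
  4 to go: {2,3,4,5} 1  {3,4,5,7} 4  {4,5,6,7} 6
  5 to go: {1,2,3,4,5} 1  {2,3,4,5,7} 5  {3,4,5,6,7} 10
  6 to go: {0,1,2,3,4,5} 1  {1,2,3,4,5,7} 6  {2,3,4,5,6,7} 15
  if 0:s drops first: 21 orders
  if 6:t drops first: 7 orders
heap linearizations: 28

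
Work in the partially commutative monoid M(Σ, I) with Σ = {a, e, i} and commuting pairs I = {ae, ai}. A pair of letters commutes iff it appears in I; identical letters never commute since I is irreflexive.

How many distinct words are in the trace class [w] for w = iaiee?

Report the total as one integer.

5

#0=i has no predecessor
#1=a has no predecessor
#2=i depends on [0:i]
#3=e depends on [2:i]
#4=e depends on [3:e]
sources: [0:i, 1:a]
N(rest) = Σ N(rest − s) over sources s of rest; N(one piece) = 1:
  size 1 → [1]=1  [4]=1
  size 2 → [1,4]=2  [3,4]=1
  size 3 → [1,3,4]=3  [2,3,4]=1
  first=0(i) contributes 4
  first=1(a) contributes 1
|[w]| = 5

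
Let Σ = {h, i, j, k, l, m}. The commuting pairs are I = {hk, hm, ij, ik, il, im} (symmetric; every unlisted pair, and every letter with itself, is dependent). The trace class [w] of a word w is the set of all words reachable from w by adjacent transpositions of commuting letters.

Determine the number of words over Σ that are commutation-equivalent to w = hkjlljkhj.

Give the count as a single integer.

piece 0:h — minimal
piece 1:k — minimal
piece 2:j rests on {0:h, 1:k}
piece 3:l rests on {2:j}
piece 4:l rests on {3:l}
piece 5:j rests on {4:l}
piece 6:k rests on {5:j}
piece 7:h rests on {5:j}
piece 8:j rests on {6:k, 7:h}
minimal pieces: {0:h, 1:k}
ways to finish when only these pieces remain (= sum over removing one remaining piece with nothing left below it):
  1 left: {8}→1
  2 left: {6,8}→1  {7,8}→1
  3 left: {6,7,8}→2
  4 left: {5,6,7,8}→2
  5 left: {4,5,6,7,8}→2
  6 left: {3,4,5,6,7,8}→2
  7 left: {2,3,4,5,6,7,8}→2
  placing 0:h first → 2 extensions
  placing 1:k first → 2 extensions
total linear extensions = 4

4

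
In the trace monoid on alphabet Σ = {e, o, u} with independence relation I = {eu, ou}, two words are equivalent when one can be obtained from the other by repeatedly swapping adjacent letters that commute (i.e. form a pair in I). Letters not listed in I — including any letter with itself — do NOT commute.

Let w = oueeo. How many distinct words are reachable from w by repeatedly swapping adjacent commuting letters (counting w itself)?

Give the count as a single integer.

5

piece 0:o — minimal
piece 1:u — minimal
piece 2:e rests on {0:o}
piece 3:e rests on {2:e}
piece 4:o rests on {3:e}
minimal pieces: {0:o, 1:u}
ways to finish when only these pieces remain (= sum over removing one remaining piece with nothing left below it):
  1 left: {1}→1  {4}→1
  2 left: {1,4}→2  {3,4}→1
  3 left: {1,3,4}→3  {2,3,4}→1
  placing 0:o first → 4 extensions
  placing 1:u first → 1 extensions
total linear extensions = 5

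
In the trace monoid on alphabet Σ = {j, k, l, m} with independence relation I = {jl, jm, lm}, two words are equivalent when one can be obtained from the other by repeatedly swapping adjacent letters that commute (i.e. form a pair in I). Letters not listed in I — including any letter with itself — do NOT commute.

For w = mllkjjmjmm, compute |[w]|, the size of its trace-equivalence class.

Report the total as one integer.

60

#0=m has no predecessor
#1=l has no predecessor
#2=l depends on [1:l]
#3=k depends on [0:m, 2:l]
#4=j depends on [3:k]
#5=j depends on [4:j]
#6=m depends on [3:k]
#7=j depends on [5:j]
#8=m depends on [6:m]
#9=m depends on [8:m]
sources: [0:m, 1:l]
N(rest) = Σ N(rest − s) over sources s of rest; N(one piece) = 1:
  size 1 → [7]=1  [9]=1
  size 2 → [5,7]=1  [7,9]=2  [8,9]=1
  size 3 → [4,5,7]=1  [5,7,9]=3  [6,8,9]=1  [7,8,9]=3
  size 4 → [4,5,7,9]=4  [5,7,8,9]=6  [6,7,8,9]=4
  size 5 → [4,5,7,8,9]=10  [5,6,7,8,9]=10
  size 6 → [4,5,6,7,8,9]=20
  size 7 → [3,4,5,6,7,8,9]=20
  size 8 → [0,3,4,5,6,7,8,9]=20  [2,3,4,5,6,7,8,9]=20
  first=0(m) contributes 20
  first=1(l) contributes 40
|[w]| = 60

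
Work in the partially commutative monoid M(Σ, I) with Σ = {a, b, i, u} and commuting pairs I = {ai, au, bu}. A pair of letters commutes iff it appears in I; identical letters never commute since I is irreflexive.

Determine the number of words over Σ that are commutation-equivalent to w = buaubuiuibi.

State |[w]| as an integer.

drop 0:b onto floor
drop 1:u onto floor
drop 2:a onto {0:b}
drop 3:u onto {1:u}
drop 4:b onto {2:a}
drop 5:u onto {3:u}
drop 6:i onto {4:b, 5:u}
drop 7:u onto {6:i}
drop 8:i onto {7:u}
drop 9:b onto {8:i}
drop 10:i onto {9:b}
ground layer = {0:b, 1:u}
drop-orders for the pieces not yet dropped (sum over which currently-grounded one goes next):
  1 to go: {10} 1
  2 to go: {9,10} 1
  3 to go: {8,9,10} 1
  4 to go: {7,8,9,10} 1
  5 to go: {6,7,8,9,10} 1
  6 to go: {4,6,7,8,9,10} 1  {5,6,7,8,9,10} 1
  7 to go: {2,4,6,7,8,9,10} 1  {3,5,6,7,8,9,10} 1  {4,5,6,7,8,9,10} 2
  8 to go: {0,2,4,6,7,8,9,10} 1  {1,3,5,6,7,8,9,10} 1  {2,4,5,6,7,8,9,10} 3  {3,4,5,6,7,8,9,10} 3
  9 to go: {0,2,4,5,6,7,8,9,10} 4  {1,3,4,5,6,7,8,9,10} 4  {2,3,4,5,6,7,8,9,10} 6
  if 0:b drops first: 10 orders
  if 1:u drops first: 10 orders
heap linearizations: 20

20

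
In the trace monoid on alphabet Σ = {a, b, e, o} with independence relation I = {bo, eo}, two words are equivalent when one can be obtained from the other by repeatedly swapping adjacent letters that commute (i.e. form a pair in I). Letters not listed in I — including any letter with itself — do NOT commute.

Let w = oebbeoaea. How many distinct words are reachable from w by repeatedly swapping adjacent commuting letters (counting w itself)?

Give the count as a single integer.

#0=o has no predecessor
#1=e has no predecessor
#2=b depends on [1:e]
#3=b depends on [2:b]
#4=e depends on [3:b]
#5=o depends on [0:o]
#6=a depends on [4:e, 5:o]
#7=e depends on [6:a]
#8=a depends on [7:e]
sources: [0:o, 1:e]
N(rest) = Σ N(rest − s) over sources s of rest; N(one piece) = 1:
  size 1 → [8]=1
  size 2 → [7,8]=1
  size 3 → [6,7,8]=1
  size 4 → [4,6,7,8]=1  [5,6,7,8]=1
  size 5 → [0,5,6,7,8]=1  [3,4,6,7,8]=1  [4,5,6,7,8]=2
  size 6 → [0,4,5,6,7,8]=3  [2,3,4,6,7,8]=1  [3,4,5,6,7,8]=3
  size 7 → [0,3,4,5,6,7,8]=6  [1,2,3,4,6,7,8]=1  [2,3,4,5,6,7,8]=4
  first=0(o) contributes 5
  first=1(e) contributes 10
|[w]| = 15

15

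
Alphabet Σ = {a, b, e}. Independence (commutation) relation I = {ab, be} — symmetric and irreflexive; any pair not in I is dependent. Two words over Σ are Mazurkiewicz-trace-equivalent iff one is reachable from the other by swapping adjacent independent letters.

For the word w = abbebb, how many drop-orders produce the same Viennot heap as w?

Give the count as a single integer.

piece 0:a — minimal
piece 1:b — minimal
piece 2:b rests on {1:b}
piece 3:e rests on {0:a}
piece 4:b rests on {2:b}
piece 5:b rests on {4:b}
minimal pieces: {0:a, 1:b}
ways to finish when only these pieces remain (= sum over removing one remaining piece with nothing left below it):
  1 left: {3}→1  {5}→1
  2 left: {0,3}→1  {3,5}→2  {4,5}→1
  3 left: {0,3,5}→3  {2,4,5}→1  {3,4,5}→3
  4 left: {0,3,4,5}→6  {1,2,4,5}→1  {2,3,4,5}→4
  placing 0:a first → 5 extensions
  placing 1:b first → 10 extensions
total linear extensions = 15

15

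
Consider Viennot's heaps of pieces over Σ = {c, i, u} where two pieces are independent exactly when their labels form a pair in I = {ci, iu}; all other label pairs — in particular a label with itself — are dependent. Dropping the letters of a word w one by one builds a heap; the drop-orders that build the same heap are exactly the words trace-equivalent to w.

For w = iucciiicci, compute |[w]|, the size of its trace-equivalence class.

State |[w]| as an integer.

drop 0:i onto floor
drop 1:u onto floor
drop 2:c onto {1:u}
drop 3:c onto {2:c}
drop 4:i onto {0:i}
drop 5:i onto {4:i}
drop 6:i onto {5:i}
drop 7:c onto {3:c}
drop 8:c onto {7:c}
drop 9:i onto {6:i}
ground layer = {0:i, 1:u}
drop-orders for the pieces not yet dropped (sum over which currently-grounded one goes next):
  1 to go: {8} 1  {9} 1
  2 to go: {6,9} 1  {7,8} 1  {8,9} 2
  3 to go: {3,7,8} 1  {5,6,9} 1  {6,8,9} 3  {7,8,9} 3
  4 to go: {2,3,7,8} 1  {3,7,8,9} 4  {4,5,6,9} 1  {5,6,8,9} 4  {6,7,8,9} 6
  5 to go: {0,4,5,6,9} 1  {1,2,3,7,8} 1  {2,3,7,8,9} 5  {3,6,7,8,9} 10  {4,5,6,8,9} 5  {5,6,7,8,9} 10
  6 to go: {0,4,5,6,8,9} 6  {1,2,3,7,8,9} 6  {2,3,6,7,8,9} 15  {3,5,6,7,8,9} 20  {4,5,6,7,8,9} 15
  7 to go: {0,4,5,6,7,8,9} 21  {1,2,3,6,7,8,9} 21  {2,3,5,6,7,8,9} 35  {3,4,5,6,7,8,9} 35
  8 to go: {0,3,4,5,6,7,8,9} 56  {1,2,3,5,6,7,8,9} 56  {2,3,4,5,6,7,8,9} 70
  if 0:i drops first: 126 orders
  if 1:u drops first: 126 orders
heap linearizations: 252

252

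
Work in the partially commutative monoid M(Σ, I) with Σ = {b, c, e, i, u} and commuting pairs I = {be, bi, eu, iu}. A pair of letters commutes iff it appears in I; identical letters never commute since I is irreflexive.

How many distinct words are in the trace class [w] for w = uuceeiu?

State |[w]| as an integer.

0(u) covers ∅
1(u) covers 0:u
2(c) covers 1:u
3(e) covers 2:c
4(e) covers 3:e
5(i) covers 4:e
6(u) covers 2:c
floor of heap: 0:u
completions by unplaced set U, small U first (add the entries for U minus each lowest piece of U):
  |U|=1: {5}:1  {6}:1
  |U|=2: {4,5}:1  {5,6}:2
  |U|=3: {3,4,5}:1  {4,5,6}:3
  |U|=4: {3,4,5,6}:4
  |U|=5: {2,3,4,5,6}:4
  start at 0(u): 4

4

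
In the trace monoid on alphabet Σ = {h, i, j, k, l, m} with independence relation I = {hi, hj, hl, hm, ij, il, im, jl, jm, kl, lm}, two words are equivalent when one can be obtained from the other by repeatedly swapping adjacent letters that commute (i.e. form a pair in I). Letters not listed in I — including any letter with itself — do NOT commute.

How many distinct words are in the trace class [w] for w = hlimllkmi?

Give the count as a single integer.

1008

drop 0:h onto floor
drop 1:l onto floor
drop 2:i onto floor
drop 3:m onto floor
drop 4:l onto {1:l}
drop 5:l onto {4:l}
drop 6:k onto {0:h, 2:i, 3:m}
drop 7:m onto {6:k}
drop 8:i onto {6:k}
ground layer = {0:h, 1:l, 2:i, 3:m}
drop-orders for the pieces not yet dropped (sum over which currently-grounded one goes next):
  1 to go: {5} 1  {7} 1  {8} 1
  2 to go: {4,5} 1  {5,7} 2  {5,8} 2  {7,8} 2
  3 to go: {1,4,5} 1  {4,5,7} 3  {4,5,8} 3  {5,7,8} 6  {6,7,8} 2
  4 to go: {0,6,7,8} 2  {1,4,5,7} 4  {1,4,5,8} 4  {2,6,7,8} 2  {3,6,7,8} 2  {4,5,7,8} 12  {5,6,7,8} 8
  5 to go: {0,2,6,7,8} 4  {0,3,6,7,8} 4  {0,5,6,7,8} 10  {1,4,5,7,8} 20  {2,3,6,7,8} 4  {2,5,6,7,8} 10  {3,5,6,7,8} 10  {4,5,6,7,8} 20
  6 to go: {0,2,3,6,7,8} 12  {0,2,5,6,7,8} 24  {0,3,5,6,7,8} 24  {0,4,5,6,7,8} 30  {1,4,5,6,7,8} 40  {2,3,5,6,7,8} 24  {2,4,5,6,7,8} 30  {3,4,5,6,7,8} 30
  7 to go: {0,1,4,5,6,7,8} 70  {0,2,3,5,6,7,8} 84  {0,2,4,5,6,7,8} 84  {0,3,4,5,6,7,8} 84  {1,2,4,5,6,7,8} 70  {1,3,4,5,6,7,8} 70  {2,3,4,5,6,7,8} 84
  if 0:h drops first: 224 orders
  if 1:l drops first: 336 orders
  if 2:i drops first: 224 orders
  if 3:m drops first: 224 orders
heap linearizations: 1008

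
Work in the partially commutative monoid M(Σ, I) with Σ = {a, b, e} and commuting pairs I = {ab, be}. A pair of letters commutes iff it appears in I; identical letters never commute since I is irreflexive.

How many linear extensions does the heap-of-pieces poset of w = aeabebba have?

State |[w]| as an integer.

#0=a has no predecessor
#1=e depends on [0:a]
#2=a depends on [1:e]
#3=b has no predecessor
#4=e depends on [2:a]
#5=b depends on [3:b]
#6=b depends on [5:b]
#7=a depends on [4:e]
sources: [0:a, 3:b]
N(rest) = Σ N(rest − s) over sources s of rest; N(one piece) = 1:
  size 1 → [6]=1  [7]=1
  size 2 → [4,7]=1  [5,6]=1  [6,7]=2
  size 3 → [2,4,7]=1  [3,5,6]=1  [4,6,7]=3  [5,6,7]=3
  size 4 → [1,2,4,7]=1  [2,4,6,7]=4  [3,5,6,7]=4  [4,5,6,7]=6
  size 5 → [0,1,2,4,7]=1  [1,2,4,6,7]=5  [2,4,5,6,7]=10  [3,4,5,6,7]=10
  size 6 → [0,1,2,4,6,7]=6  [1,2,4,5,6,7]=15  [2,3,4,5,6,7]=20
  first=0(a) contributes 35
  first=3(b) contributes 21
|[w]| = 56

56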